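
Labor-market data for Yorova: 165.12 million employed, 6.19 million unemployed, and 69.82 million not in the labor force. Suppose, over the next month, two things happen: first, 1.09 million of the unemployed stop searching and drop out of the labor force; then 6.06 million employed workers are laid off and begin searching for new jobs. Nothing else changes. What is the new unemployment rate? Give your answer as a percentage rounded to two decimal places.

New unemployment rate ≈ 6.56%.

Initially, labor force = 165.12 + 6.19 = 171.31 million, so u = 6.19/171.31 = 3.61%.
After the first change, unemployed and labor force both fall by 1.09 → E = 165.12, U = 5.10, labor force = 170.22 million.
After the second change, employed falls and unemployed rises by 6.06; labor force unchanged → E = 159.06, U = 11.16, labor force = 170.22 million.
New unemployment rate = 11.16 / 170.22 = 6.56%.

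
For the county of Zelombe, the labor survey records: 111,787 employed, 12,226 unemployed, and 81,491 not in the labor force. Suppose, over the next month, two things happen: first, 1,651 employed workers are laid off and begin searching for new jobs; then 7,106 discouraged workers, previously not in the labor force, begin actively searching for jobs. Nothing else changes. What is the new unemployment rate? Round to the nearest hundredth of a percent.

Initially, labor force = 111,787 + 12,226 = 124,013, so u = 12,226/124,013 = 9.86%.
After the first change, employed falls and unemployed rises by 1,651; labor force unchanged → E = 110,136, U = 13,877, labor force = 124,013.
After the second change, unemployed and labor force both rise by 7,106 → E = 110,136, U = 20,983, labor force = 131,119.
New unemployment rate = 20,983 / 131,119 = 16.00%.

New unemployment rate ≈ 16.00%.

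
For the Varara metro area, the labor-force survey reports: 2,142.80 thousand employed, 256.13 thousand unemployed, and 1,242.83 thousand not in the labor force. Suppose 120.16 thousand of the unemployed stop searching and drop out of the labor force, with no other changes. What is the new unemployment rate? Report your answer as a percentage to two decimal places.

New unemployment rate ≈ 5.97%.

Initially, labor force = 2,142.80 + 256.13 = 2,398.93 thousand, so u = 256.13/2,398.93 = 10.68%.
After the change, unemployed and labor force both fall by 120.16 → E = 2,142.80, U = 135.97, labor force = 2,278.77 thousand.
New unemployment rate = 135.97 / 2,278.77 = 5.97%.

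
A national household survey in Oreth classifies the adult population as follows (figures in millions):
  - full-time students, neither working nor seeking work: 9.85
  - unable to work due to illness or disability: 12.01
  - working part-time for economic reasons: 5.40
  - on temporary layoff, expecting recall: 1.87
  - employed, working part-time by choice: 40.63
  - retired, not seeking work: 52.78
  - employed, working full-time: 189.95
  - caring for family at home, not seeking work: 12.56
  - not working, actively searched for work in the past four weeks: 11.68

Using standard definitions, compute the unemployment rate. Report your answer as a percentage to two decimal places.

Employed = 5.40 + 40.63 + 189.95 = 235.98 million (anyone who worked, including part-time for economic reasons, counts as employed).
Unemployed = 1.87 + 11.68 = 13.55 million (jobless and actively searching, or on temporary layoff).
Labor force = 235.98 + 13.55 = 249.53 million.
Unemployment rate = 13.55 / 249.53 = 5.43%.

Unemployment rate ≈ 5.43%.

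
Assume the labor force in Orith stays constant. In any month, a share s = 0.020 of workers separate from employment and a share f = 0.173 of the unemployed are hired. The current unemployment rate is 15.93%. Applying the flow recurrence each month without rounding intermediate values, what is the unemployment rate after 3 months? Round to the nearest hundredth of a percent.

With a fixed labor force, u_{t+1} = u_t + s·(1−u_t) − f·u_t = u_t·(1−s−f) + s.
Here 1−s−f = 0.807 and s = 0.020.
u_1 = 0.159300 × 0.807 + 0.020 = 0.148555.
u_2 = 0.148555 × 0.807 + 0.020 = 0.139884.
u_3 = 0.139884 × 0.807 + 0.020 = 0.132886.

Unemployment rate after three months ≈ 13.29%.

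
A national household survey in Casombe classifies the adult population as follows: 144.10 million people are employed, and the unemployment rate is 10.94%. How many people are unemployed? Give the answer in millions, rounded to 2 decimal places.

Let U be the number unemployed. The labor force is E + U, and U/(E+U) = 0.1094.
So U = 0.1094 × 144.10 / (1 − 0.1094) = 15.7645 / 0.8906 ≈ 17.70 million.

About 17.70 million are unemployed.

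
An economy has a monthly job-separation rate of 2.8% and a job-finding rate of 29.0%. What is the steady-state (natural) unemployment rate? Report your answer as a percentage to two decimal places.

At steady state the flows balance: s·E = f·U, so U/(E+U) = s/(s+f).
u* = 2.8 / (2.8 + 29.0) = 2.8 / 31.80 = 8.81%.

Steady-state unemployment rate ≈ 8.81%.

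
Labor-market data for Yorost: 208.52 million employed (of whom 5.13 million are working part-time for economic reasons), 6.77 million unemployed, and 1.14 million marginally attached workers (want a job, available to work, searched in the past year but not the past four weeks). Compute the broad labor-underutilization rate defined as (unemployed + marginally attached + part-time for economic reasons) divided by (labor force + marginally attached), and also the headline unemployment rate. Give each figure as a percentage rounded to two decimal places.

Labor force = 208.52 + 6.77 = 215.29 million.
Numerator = 6.77 + 1.14 + 5.13 = 13.04 million.
Denominator = 215.29 + 1.14 = 216.43 million.
Broad rate = 13.04 / 216.43 = 6.03%.
Headline unemployment rate = 6.77 / 215.29 = 3.14%.

Broad underutilization rate ≈ 6.03%; headline unemployment rate ≈ 3.14%.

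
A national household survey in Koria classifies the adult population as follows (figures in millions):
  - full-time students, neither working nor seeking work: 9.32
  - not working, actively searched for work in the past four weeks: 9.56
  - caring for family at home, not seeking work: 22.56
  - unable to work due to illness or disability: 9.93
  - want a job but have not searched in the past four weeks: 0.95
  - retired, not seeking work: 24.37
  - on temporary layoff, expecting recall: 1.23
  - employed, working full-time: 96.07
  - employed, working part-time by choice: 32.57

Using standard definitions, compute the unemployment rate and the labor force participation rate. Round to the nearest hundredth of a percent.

Employed = 96.07 + 32.57 = 128.64 million.
Unemployed = 9.56 + 1.23 = 10.79 million (jobless and actively searching, or on temporary layoff).
Labor force = 128.64 + 10.79 = 139.43 million.
Not in labor force = 9.32 + 22.56 + 9.93 + 0.95 + 24.37 = 67.13 million (those not working and not actively searching are outside the labor force — including those who want a job but have given up searching).
Civilian working-age population = 139.43 + 67.13 = 206.56 million.
Unemployment rate = 10.79 / 139.43 = 7.74%.
Labor force participation rate = 139.43 / 206.56 = 67.50%.

Unemployment rate ≈ 7.74%; labor force participation rate ≈ 67.50%.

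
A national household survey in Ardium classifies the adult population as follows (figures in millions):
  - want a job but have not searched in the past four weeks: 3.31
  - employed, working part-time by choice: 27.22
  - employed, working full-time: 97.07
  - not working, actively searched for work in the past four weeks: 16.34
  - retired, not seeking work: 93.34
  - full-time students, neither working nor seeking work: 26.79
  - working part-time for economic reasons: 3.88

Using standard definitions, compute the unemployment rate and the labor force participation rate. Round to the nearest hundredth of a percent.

Unemployment rate ≈ 11.31%; labor force participation rate ≈ 53.93%.

Employed = 27.22 + 97.07 + 3.88 = 128.17 million (anyone who worked, including part-time for economic reasons, counts as employed).
Unemployed = 16.34 million.
Labor force = 128.17 + 16.34 = 144.51 million.
Not in labor force = 3.31 + 93.34 + 26.79 = 123.44 million (those not working and not actively searching are outside the labor force — including those who want a job but have given up searching).
Civilian working-age population = 144.51 + 123.44 = 267.95 million.
Unemployment rate = 16.34 / 144.51 = 11.31%.
Labor force participation rate = 144.51 / 267.95 = 53.93%.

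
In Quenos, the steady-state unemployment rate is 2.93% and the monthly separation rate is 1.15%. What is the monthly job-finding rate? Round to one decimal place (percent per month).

From u* = s/(s+f): f = s·(1−u)/u.
f = 1.15 × (1 − 0.0293) / 0.0293 = 1.1163 / 0.0293 ≈ 38.1% per month.

Job-finding rate ≈ 38.1% per month.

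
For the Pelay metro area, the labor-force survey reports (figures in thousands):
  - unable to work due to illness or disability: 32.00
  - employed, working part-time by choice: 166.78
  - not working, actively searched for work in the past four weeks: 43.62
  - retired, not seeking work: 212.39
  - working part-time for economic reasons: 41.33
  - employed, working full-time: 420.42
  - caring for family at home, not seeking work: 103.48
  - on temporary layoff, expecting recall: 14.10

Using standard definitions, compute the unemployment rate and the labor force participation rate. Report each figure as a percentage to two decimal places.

Unemployment rate ≈ 8.41%; labor force participation rate ≈ 66.36%.

Employed = 166.78 + 41.33 + 420.42 = 628.53 thousand (anyone who worked, including part-time for economic reasons, counts as employed).
Unemployed = 43.62 + 14.10 = 57.72 thousand (jobless and actively searching, or on temporary layoff).
Labor force = 628.53 + 57.72 = 686.25 thousand.
Not in labor force = 32.00 + 212.39 + 103.48 = 347.87 thousand (those not working and not actively searching are outside the labor force).
Civilian working-age population = 686.25 + 347.87 = 1,034.12 thousand.
Unemployment rate = 57.72 / 686.25 = 8.41%.
Labor force participation rate = 686.25 / 1,034.12 = 66.36%.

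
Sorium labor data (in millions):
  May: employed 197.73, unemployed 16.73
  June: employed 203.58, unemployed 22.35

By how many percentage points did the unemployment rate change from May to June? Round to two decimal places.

The unemployment rate changed by +2.09 percentage points.

May: labor force = 197.73 + 16.73 = 214.46; u = 16.73/214.46 = 7.80%.
June: labor force = 203.58 + 22.35 = 225.93; u = 22.35/225.93 = 9.89%.
Change = 9.89% − 7.80% = +2.09 pp.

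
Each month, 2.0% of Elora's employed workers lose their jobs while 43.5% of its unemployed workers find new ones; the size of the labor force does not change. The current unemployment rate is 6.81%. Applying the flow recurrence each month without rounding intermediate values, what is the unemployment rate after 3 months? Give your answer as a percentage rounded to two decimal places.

With a fixed labor force, u_{t+1} = u_t + s·(1−u_t) − f·u_t = u_t·(1−s−f) + s.
Here 1−s−f = 0.545 and s = 0.020.
u_1 = 0.068100 × 0.545 + 0.020 = 0.057114.
u_2 = 0.057114 × 0.545 + 0.020 = 0.051127.
u_3 = 0.051127 × 0.545 + 0.020 = 0.047864.

Unemployment rate after three months ≈ 4.79%.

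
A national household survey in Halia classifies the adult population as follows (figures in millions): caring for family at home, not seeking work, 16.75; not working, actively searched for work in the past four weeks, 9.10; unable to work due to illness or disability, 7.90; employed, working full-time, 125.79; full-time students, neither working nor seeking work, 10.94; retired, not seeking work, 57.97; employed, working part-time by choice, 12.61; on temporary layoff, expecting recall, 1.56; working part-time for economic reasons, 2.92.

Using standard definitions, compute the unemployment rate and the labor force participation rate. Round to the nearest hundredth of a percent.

Unemployment rate ≈ 7.01%; labor force participation rate ≈ 61.90%.

Employed = 125.79 + 12.61 + 2.92 = 141.32 million (anyone who worked, including part-time for economic reasons, counts as employed).
Unemployed = 9.10 + 1.56 = 10.66 million (jobless and actively searching, or on temporary layoff).
Labor force = 141.32 + 10.66 = 151.98 million.
Not in labor force = 16.75 + 7.90 + 10.94 + 57.97 = 93.56 million (those not working and not actively searching are outside the labor force).
Civilian working-age population = 151.98 + 93.56 = 245.54 million.
Unemployment rate = 10.66 / 151.98 = 7.01%.
Labor force participation rate = 151.98 / 245.54 = 61.90%.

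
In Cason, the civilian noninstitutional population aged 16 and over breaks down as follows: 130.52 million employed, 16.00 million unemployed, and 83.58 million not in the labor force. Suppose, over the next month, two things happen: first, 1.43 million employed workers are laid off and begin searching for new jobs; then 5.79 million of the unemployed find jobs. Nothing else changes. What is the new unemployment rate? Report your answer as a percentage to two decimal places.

Initially, labor force = 130.52 + 16.00 = 146.52 million, so u = 16.00/146.52 = 10.92%.
After the first change, employed falls and unemployed rises by 1.43; labor force unchanged → E = 129.09, U = 17.43, labor force = 146.52 million.
After the second change, unemployed falls and employed rises by 5.79; labor force unchanged → E = 134.88, U = 11.64, labor force = 146.52 million.
New unemployment rate = 11.64 / 146.52 = 7.94%.

New unemployment rate ≈ 7.94%.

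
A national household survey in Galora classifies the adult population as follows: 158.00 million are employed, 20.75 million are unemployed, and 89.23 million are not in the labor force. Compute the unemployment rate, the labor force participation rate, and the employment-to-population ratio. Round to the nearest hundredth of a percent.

Labor force = employed + unemployed = 158.00 + 20.75 = 178.75 million.
Working-age population = 178.75 + 89.23 = 267.98 million.
Unemployment rate = 20.75 / 178.75 = 11.61%.
Labor force participation rate = 178.75 / 267.98 = 66.70%.
Employment-population ratio = 158.00 / 267.98 = 58.96%.

Unemployment rate ≈ 11.61%; labor force participation rate ≈ 66.70%; employment-population ratio ≈ 58.96%.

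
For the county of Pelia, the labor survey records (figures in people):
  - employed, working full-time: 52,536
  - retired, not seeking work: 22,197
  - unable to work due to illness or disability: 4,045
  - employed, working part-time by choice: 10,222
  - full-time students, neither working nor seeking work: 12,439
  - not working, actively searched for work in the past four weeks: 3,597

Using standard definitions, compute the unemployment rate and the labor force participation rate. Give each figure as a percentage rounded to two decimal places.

Unemployment rate ≈ 5.42%; labor force participation rate ≈ 63.17%.

Employed = 52,536 + 10,222 = 62,758.
Unemployed = 3,597.
Labor force = 62,758 + 3,597 = 66,355.
Not in labor force = 22,197 + 4,045 + 12,439 = 38,681 (those not working and not actively searching are outside the labor force).
Civilian working-age population = 66,355 + 38,681 = 105,036.
Unemployment rate = 3,597 / 66,355 = 5.42%.
Labor force participation rate = 66,355 / 105,036 = 63.17%.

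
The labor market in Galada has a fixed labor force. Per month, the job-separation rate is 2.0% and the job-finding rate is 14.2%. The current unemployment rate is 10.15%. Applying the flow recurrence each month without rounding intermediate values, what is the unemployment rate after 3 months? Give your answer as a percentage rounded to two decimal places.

Unemployment rate after three months ≈ 11.05%.

With a fixed labor force, u_{t+1} = u_t + s·(1−u_t) − f·u_t = u_t·(1−s−f) + s.
Here 1−s−f = 0.838 and s = 0.020.
u_1 = 0.101500 × 0.838 + 0.020 = 0.105057.
u_2 = 0.105057 × 0.838 + 0.020 = 0.108038.
u_3 = 0.108038 × 0.838 + 0.020 = 0.110536.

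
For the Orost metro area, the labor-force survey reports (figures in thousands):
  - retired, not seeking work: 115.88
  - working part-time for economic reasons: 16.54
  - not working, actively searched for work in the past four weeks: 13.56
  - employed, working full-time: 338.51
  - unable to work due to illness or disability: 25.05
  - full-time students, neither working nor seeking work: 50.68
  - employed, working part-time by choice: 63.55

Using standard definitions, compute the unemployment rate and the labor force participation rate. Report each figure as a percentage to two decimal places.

Employed = 16.54 + 338.51 + 63.55 = 418.60 thousand (anyone who worked, including part-time for economic reasons, counts as employed).
Unemployed = 13.56 thousand.
Labor force = 418.60 + 13.56 = 432.16 thousand.
Not in labor force = 115.88 + 25.05 + 50.68 = 191.61 thousand (those not working and not actively searching are outside the labor force).
Civilian working-age population = 432.16 + 191.61 = 623.77 thousand.
Unemployment rate = 13.56 / 432.16 = 3.14%.
Labor force participation rate = 432.16 / 623.77 = 69.28%.

Unemployment rate ≈ 3.14%; labor force participation rate ≈ 69.28%.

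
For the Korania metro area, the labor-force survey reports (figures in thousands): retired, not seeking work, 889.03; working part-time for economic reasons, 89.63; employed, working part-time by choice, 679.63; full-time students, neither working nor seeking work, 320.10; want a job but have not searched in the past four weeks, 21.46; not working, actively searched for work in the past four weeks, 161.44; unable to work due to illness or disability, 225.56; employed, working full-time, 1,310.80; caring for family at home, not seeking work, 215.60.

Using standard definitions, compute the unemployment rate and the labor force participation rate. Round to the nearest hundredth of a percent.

Unemployment rate ≈ 7.20%; labor force participation rate ≈ 57.28%.

Employed = 89.63 + 679.63 + 1,310.80 = 2,080.06 thousand (anyone who worked, including part-time for economic reasons, counts as employed).
Unemployed = 161.44 thousand.
Labor force = 2,080.06 + 161.44 = 2,241.50 thousand.
Not in labor force = 889.03 + 320.10 + 21.46 + 225.56 + 215.60 = 1,671.75 thousand (those not working and not actively searching are outside the labor force — including those who want a job but have given up searching).
Civilian working-age population = 2,241.50 + 1,671.75 = 3,913.25 thousand.
Unemployment rate = 161.44 / 2,241.50 = 7.20%.
Labor force participation rate = 2,241.50 / 3,913.25 = 57.28%.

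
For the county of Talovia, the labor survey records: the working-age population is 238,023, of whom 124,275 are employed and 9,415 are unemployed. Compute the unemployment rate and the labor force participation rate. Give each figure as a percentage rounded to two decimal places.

Unemployment rate ≈ 7.04%; labor force participation rate ≈ 56.17%.

Labor force = employed + unemployed = 124,275 + 9,415 = 133,690.
Unemployment rate = 9,415 / 133,690 = 7.04%.
Labor force participation rate = 133,690 / 238,023 = 56.17%.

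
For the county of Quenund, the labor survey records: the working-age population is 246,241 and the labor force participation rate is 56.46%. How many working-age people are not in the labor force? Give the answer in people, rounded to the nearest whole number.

Share not in the labor force = 1 − 0.5646 = 0.4354.
Not in labor force = 0.4354 × 246,241 ≈ 107,213.

About 107,213 are not in the labor force.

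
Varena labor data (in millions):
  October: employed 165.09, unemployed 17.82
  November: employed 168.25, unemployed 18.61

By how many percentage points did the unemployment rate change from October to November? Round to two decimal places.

The unemployment rate changed by +0.22 percentage points.

October: labor force = 165.09 + 17.82 = 182.91; u = 17.82/182.91 = 9.74%.
November: labor force = 168.25 + 18.61 = 186.86; u = 18.61/186.86 = 9.96%.
Change = 9.96% − 9.74% = +0.22 pp.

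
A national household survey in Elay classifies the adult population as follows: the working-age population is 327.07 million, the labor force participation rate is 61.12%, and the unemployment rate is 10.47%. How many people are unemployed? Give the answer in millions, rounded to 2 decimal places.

Labor force = 0.6112 × 327.07 = 199.91 million.
Unemployed = 0.1047 × 199.91 ≈ 20.93 million.

About 20.93 million are unemployed.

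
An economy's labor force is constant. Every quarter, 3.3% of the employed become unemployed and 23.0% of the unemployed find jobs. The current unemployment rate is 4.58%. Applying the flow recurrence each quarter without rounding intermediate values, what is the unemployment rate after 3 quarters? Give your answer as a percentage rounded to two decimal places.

With a fixed labor force, u_{t+1} = u_t + s·(1−u_t) − f·u_t = u_t·(1−s−f) + s.
Here 1−s−f = 0.737 and s = 0.033.
u_1 = 0.045800 × 0.737 + 0.033 = 0.066755.
u_2 = 0.066755 × 0.737 + 0.033 = 0.082198.
u_3 = 0.082198 × 0.737 + 0.033 = 0.093580.

Unemployment rate after three quarters ≈ 9.36%.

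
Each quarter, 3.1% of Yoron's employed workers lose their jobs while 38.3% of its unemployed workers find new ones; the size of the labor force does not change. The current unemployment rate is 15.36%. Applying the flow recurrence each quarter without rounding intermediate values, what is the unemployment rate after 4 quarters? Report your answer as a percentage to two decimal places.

With a fixed labor force, u_{t+1} = u_t + s·(1−u_t) − f·u_t = u_t·(1−s−f) + s.
Here 1−s−f = 0.586 and s = 0.031.
u_1 = 0.153600 × 0.586 + 0.031 = 0.121010.
u_2 = 0.121010 × 0.586 + 0.031 = 0.101912.
u_3 = 0.101912 × 0.586 + 0.031 = 0.090720.
u_4 = 0.090720 × 0.586 + 0.031 = 0.084162.

Unemployment rate after four quarters ≈ 8.42%.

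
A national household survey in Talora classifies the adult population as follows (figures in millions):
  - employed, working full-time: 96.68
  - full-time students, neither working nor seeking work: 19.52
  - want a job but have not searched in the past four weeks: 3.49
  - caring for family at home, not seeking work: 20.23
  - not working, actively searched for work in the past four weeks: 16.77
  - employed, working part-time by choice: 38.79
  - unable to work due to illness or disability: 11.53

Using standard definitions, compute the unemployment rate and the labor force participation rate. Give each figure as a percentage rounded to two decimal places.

Employed = 96.68 + 38.79 = 135.47 million.
Unemployed = 16.77 million.
Labor force = 135.47 + 16.77 = 152.24 million.
Not in labor force = 19.52 + 3.49 + 20.23 + 11.53 = 54.77 million (those not working and not actively searching are outside the labor force — including those who want a job but have given up searching).
Civilian working-age population = 152.24 + 54.77 = 207.01 million.
Unemployment rate = 16.77 / 152.24 = 11.02%.
Labor force participation rate = 152.24 / 207.01 = 73.54%.

Unemployment rate ≈ 11.02%; labor force participation rate ≈ 73.54%.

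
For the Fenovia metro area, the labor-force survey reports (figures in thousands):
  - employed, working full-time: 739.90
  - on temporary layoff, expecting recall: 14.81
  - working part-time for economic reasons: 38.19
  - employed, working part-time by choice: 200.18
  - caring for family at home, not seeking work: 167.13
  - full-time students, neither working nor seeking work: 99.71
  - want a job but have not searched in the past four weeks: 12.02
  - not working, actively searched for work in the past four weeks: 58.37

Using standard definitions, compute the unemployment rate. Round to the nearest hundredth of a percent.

Employed = 739.90 + 38.19 + 200.18 = 978.27 thousand (anyone who worked, including part-time for economic reasons, counts as employed).
Unemployed = 14.81 + 58.37 = 73.18 thousand (jobless and actively searching, or on temporary layoff).
Labor force = 978.27 + 73.18 = 1,051.45 thousand.
Unemployment rate = 73.18 / 1,051.45 = 6.96%.

Unemployment rate ≈ 6.96%.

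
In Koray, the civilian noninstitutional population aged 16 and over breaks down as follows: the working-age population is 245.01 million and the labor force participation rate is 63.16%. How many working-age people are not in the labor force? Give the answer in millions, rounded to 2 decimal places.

Share not in the labor force = 1 − 0.6316 = 0.3684.
Not in labor force = 0.3684 × 245.01 ≈ 90.26 million.

About 90.26 million are not in the labor force.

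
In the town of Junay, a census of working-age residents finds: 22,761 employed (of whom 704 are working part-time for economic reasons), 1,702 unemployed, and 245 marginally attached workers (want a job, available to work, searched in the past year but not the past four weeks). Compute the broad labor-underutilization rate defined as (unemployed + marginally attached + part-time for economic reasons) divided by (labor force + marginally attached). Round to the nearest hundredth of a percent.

Labor force = 22,761 + 1,702 = 24,463.
Numerator = 1,702 + 245 + 704 = 2,651.
Denominator = 24,463 + 245 = 24,708.
Broad rate = 2,651 / 24,708 = 10.73%.

Broad underutilization rate ≈ 10.73%.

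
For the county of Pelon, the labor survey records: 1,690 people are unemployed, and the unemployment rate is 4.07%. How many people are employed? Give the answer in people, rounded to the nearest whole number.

About 39,833 are employed.

Labor force = U / u = 1,690 / 0.0407 ≈ 41,523.
Employed = labor force − unemployed = 41,523 − 1,690 = 39,833.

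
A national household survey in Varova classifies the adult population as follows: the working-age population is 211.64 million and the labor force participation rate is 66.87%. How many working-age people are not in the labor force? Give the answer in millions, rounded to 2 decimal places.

About 70.12 million are not in the labor force.

Share not in the labor force = 1 − 0.6687 = 0.3313.
Not in labor force = 0.3313 × 211.64 ≈ 70.12 million.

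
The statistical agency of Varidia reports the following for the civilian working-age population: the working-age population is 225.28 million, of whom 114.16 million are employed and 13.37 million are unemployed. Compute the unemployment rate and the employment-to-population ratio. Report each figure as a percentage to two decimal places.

Unemployment rate ≈ 10.48%; employment-population ratio ≈ 50.67%.

Labor force = employed + unemployed = 114.16 + 13.37 = 127.53 million.
Unemployment rate = 13.37 / 127.53 = 10.48%.
Employment-population ratio = 114.16 / 225.28 = 50.67%.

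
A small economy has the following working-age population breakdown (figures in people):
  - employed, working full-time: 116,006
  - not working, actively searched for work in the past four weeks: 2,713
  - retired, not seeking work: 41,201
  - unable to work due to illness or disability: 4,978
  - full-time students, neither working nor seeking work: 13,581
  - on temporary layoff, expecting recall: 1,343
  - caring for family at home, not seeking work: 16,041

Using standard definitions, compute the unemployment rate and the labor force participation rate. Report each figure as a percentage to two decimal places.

Employed = 116,006.
Unemployed = 2,713 + 1,343 = 4,056 (jobless and actively searching, or on temporary layoff).
Labor force = 116,006 + 4,056 = 120,062.
Not in labor force = 41,201 + 4,978 + 13,581 + 16,041 = 75,801 (those not working and not actively searching are outside the labor force).
Civilian working-age population = 120,062 + 75,801 = 195,863.
Unemployment rate = 4,056 / 120,062 = 3.38%.
Labor force participation rate = 120,062 / 195,863 = 61.30%.

Unemployment rate ≈ 3.38%; labor force participation rate ≈ 61.30%.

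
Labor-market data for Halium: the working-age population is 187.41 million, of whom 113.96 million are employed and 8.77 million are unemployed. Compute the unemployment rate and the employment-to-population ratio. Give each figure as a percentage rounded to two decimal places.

Unemployment rate ≈ 7.15%; employment-population ratio ≈ 60.81%.

Labor force = employed + unemployed = 113.96 + 8.77 = 122.73 million.
Unemployment rate = 8.77 / 122.73 = 7.15%.
Employment-population ratio = 113.96 / 187.41 = 60.81%.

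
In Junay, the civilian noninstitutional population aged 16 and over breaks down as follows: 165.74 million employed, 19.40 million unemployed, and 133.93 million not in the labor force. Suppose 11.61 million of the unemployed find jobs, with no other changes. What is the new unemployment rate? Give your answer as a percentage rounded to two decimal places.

Initially, labor force = 165.74 + 19.40 = 185.14 million, so u = 19.40/185.14 = 10.48%.
After the change, unemployed falls and employed rises by 11.61; labor force unchanged → E = 177.35, U = 7.79, labor force = 185.14 million.
New unemployment rate = 7.79 / 185.14 = 4.21%.

New unemployment rate ≈ 4.21%.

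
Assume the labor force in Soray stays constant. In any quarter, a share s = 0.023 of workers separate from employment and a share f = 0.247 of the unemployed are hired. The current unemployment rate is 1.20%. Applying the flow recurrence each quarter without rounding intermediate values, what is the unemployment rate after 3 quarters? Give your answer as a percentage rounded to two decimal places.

Unemployment rate after three quarters ≈ 5.67%.

With a fixed labor force, u_{t+1} = u_t + s·(1−u_t) − f·u_t = u_t·(1−s−f) + s.
Here 1−s−f = 0.730 and s = 0.023.
u_1 = 0.012000 × 0.730 + 0.023 = 0.031760.
u_2 = 0.031760 × 0.730 + 0.023 = 0.046185.
u_3 = 0.046185 × 0.730 + 0.023 = 0.056715.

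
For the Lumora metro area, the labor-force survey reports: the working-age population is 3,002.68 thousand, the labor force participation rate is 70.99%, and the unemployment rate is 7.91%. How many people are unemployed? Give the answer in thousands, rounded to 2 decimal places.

About 168.61 thousand are unemployed.

Labor force = 0.7099 × 3,002.68 = 2,131.60 thousand.
Unemployed = 0.0791 × 2,131.60 ≈ 168.61 thousand.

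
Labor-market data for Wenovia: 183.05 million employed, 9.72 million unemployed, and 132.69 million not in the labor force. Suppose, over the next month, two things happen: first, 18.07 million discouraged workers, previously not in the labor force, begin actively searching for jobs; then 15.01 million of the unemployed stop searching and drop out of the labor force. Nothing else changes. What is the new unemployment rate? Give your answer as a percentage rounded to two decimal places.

Initially, labor force = 183.05 + 9.72 = 192.77 million, so u = 9.72/192.77 = 5.04%.
After the first change, unemployed and labor force both rise by 18.07 → E = 183.05, U = 27.79, labor force = 210.84 million.
After the second change, unemployed and labor force both fall by 15.01 → E = 183.05, U = 12.78, labor force = 195.83 million.
New unemployment rate = 12.78 / 195.83 = 6.53%.

New unemployment rate ≈ 6.53%.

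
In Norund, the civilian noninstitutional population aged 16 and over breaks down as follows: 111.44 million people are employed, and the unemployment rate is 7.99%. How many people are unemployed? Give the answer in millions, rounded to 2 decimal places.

About 9.68 million are unemployed.

Let U be the number unemployed. The labor force is E + U, and U/(E+U) = 0.0799.
So U = 0.0799 × 111.44 / (1 − 0.0799) = 8.9041 / 0.9201 ≈ 9.68 million.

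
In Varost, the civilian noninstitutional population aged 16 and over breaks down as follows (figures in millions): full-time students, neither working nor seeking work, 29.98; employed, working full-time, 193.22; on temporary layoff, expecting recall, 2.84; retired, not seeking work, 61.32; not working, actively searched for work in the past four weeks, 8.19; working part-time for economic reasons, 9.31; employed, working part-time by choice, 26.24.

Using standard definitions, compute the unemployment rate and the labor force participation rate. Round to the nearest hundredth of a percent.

Employed = 193.22 + 9.31 + 26.24 = 228.77 million (anyone who worked, including part-time for economic reasons, counts as employed).
Unemployed = 2.84 + 8.19 = 11.03 million (jobless and actively searching, or on temporary layoff).
Labor force = 228.77 + 11.03 = 239.80 million.
Not in labor force = 29.98 + 61.32 = 91.30 million (those not working and not actively searching are outside the labor force).
Civilian working-age population = 239.80 + 91.30 = 331.10 million.
Unemployment rate = 11.03 / 239.80 = 4.60%.
Labor force participation rate = 239.80 / 331.10 = 72.43%.

Unemployment rate ≈ 4.60%; labor force participation rate ≈ 72.43%.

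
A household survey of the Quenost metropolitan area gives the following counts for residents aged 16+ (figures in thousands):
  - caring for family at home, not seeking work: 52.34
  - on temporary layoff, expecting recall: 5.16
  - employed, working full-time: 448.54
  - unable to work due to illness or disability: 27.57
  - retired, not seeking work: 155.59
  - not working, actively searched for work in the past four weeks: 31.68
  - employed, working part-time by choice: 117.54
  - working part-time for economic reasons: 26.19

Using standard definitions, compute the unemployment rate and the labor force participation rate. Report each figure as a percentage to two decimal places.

Unemployment rate ≈ 5.86%; labor force participation rate ≈ 72.76%.

Employed = 448.54 + 117.54 + 26.19 = 592.27 thousand (anyone who worked, including part-time for economic reasons, counts as employed).
Unemployed = 5.16 + 31.68 = 36.84 thousand (jobless and actively searching, or on temporary layoff).
Labor force = 592.27 + 36.84 = 629.11 thousand.
Not in labor force = 52.34 + 27.57 + 155.59 = 235.50 thousand (those not working and not actively searching are outside the labor force).
Civilian working-age population = 629.11 + 235.50 = 864.61 thousand.
Unemployment rate = 36.84 / 629.11 = 5.86%.
Labor force participation rate = 629.11 / 864.61 = 72.76%.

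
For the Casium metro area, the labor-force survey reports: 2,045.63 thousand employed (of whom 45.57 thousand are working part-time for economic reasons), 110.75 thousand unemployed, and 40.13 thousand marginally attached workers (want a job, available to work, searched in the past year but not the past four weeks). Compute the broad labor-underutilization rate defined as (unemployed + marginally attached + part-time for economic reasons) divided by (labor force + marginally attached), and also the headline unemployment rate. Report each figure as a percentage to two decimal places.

Labor force = 2,045.63 + 110.75 = 2,156.38 thousand.
Numerator = 110.75 + 40.13 + 45.57 = 196.45 thousand.
Denominator = 2,156.38 + 40.13 = 2,196.51 thousand.
Broad rate = 196.45 / 2,196.51 = 8.94%.
Headline unemployment rate = 110.75 / 2,156.38 = 5.14%.

Broad underutilization rate ≈ 8.94%; headline unemployment rate ≈ 5.14%.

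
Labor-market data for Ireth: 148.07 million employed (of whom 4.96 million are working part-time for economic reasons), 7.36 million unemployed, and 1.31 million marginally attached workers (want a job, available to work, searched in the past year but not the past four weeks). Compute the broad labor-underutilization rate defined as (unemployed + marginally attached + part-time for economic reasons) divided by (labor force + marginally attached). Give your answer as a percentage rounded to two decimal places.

Broad underutilization rate ≈ 8.70%.

Labor force = 148.07 + 7.36 = 155.43 million.
Numerator = 7.36 + 1.31 + 4.96 = 13.63 million.
Denominator = 155.43 + 1.31 = 156.74 million.
Broad rate = 13.63 / 156.74 = 8.70%.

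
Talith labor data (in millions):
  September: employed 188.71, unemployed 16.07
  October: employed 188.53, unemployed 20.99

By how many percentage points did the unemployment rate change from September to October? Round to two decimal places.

September: labor force = 188.71 + 16.07 = 204.78; u = 16.07/204.78 = 7.85%.
October: labor force = 188.53 + 20.99 = 209.52; u = 20.99/209.52 = 10.02%.
Change = 10.02% − 7.85% = +2.17 pp.

The unemployment rate changed by +2.17 percentage points.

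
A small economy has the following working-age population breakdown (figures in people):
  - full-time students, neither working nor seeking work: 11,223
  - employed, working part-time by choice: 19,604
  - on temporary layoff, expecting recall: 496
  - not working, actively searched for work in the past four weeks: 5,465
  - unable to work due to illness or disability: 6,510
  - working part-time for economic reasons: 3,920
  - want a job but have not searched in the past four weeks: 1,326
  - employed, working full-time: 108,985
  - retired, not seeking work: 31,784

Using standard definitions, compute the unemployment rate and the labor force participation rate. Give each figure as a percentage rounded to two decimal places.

Unemployment rate ≈ 4.30%; labor force participation rate ≈ 73.14%.

Employed = 19,604 + 3,920 + 108,985 = 132,509 (anyone who worked, including part-time for economic reasons, counts as employed).
Unemployed = 496 + 5,465 = 5,961 (jobless and actively searching, or on temporary layoff).
Labor force = 132,509 + 5,961 = 138,470.
Not in labor force = 11,223 + 6,510 + 1,326 + 31,784 = 50,843 (those not working and not actively searching are outside the labor force — including those who want a job but have given up searching).
Civilian working-age population = 138,470 + 50,843 = 189,313.
Unemployment rate = 5,961 / 138,470 = 4.30%.
Labor force participation rate = 138,470 / 189,313 = 73.14%.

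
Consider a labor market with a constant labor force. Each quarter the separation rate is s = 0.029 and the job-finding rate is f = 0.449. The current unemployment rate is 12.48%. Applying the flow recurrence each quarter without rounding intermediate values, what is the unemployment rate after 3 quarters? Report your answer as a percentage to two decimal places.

With a fixed labor force, u_{t+1} = u_t + s·(1−u_t) − f·u_t = u_t·(1−s−f) + s.
Here 1−s−f = 0.522 and s = 0.029.
u_1 = 0.124800 × 0.522 + 0.029 = 0.094146.
u_2 = 0.094146 × 0.522 + 0.029 = 0.078144.
u_3 = 0.078144 × 0.522 + 0.029 = 0.069791.

Unemployment rate after three quarters ≈ 6.98%.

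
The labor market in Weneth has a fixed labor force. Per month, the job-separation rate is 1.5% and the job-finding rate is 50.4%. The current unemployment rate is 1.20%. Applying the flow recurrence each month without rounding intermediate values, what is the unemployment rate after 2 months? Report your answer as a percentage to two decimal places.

Unemployment rate after two months ≈ 2.50%.

With a fixed labor force, u_{t+1} = u_t + s·(1−u_t) − f·u_t = u_t·(1−s−f) + s.
Here 1−s−f = 0.481 and s = 0.015.
u_1 = 0.012000 × 0.481 + 0.015 = 0.020772.
u_2 = 0.020772 × 0.481 + 0.015 = 0.024991.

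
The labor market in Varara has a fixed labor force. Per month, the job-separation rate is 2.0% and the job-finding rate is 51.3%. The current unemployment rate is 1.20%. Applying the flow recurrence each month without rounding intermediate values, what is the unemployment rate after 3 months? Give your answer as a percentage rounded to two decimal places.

Unemployment rate after three months ≈ 3.49%.

With a fixed labor force, u_{t+1} = u_t + s·(1−u_t) − f·u_t = u_t·(1−s−f) + s.
Here 1−s−f = 0.467 and s = 0.020.
u_1 = 0.012000 × 0.467 + 0.020 = 0.025604.
u_2 = 0.025604 × 0.467 + 0.020 = 0.031957.
u_3 = 0.031957 × 0.467 + 0.020 = 0.034924.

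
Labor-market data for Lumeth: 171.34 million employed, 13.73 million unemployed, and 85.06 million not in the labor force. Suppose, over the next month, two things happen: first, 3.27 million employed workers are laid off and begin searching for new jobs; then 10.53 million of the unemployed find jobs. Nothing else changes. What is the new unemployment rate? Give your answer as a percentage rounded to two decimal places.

New unemployment rate ≈ 3.50%.

Initially, labor force = 171.34 + 13.73 = 185.07 million, so u = 13.73/185.07 = 7.42%.
After the first change, employed falls and unemployed rises by 3.27; labor force unchanged → E = 168.07, U = 17.00, labor force = 185.07 million.
After the second change, unemployed falls and employed rises by 10.53; labor force unchanged → E = 178.60, U = 6.47, labor force = 185.07 million.
New unemployment rate = 6.47 / 185.07 = 3.50%.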